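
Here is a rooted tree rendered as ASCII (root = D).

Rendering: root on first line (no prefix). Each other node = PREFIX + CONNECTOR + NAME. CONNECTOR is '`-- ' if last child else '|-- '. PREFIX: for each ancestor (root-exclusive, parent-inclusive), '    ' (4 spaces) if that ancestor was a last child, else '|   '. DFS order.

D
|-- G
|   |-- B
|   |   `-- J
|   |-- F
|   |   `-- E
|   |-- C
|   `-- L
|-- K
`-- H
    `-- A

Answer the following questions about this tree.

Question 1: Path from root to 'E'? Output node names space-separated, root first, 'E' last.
Answer: D G F E

Derivation:
Walk down from root: D -> G -> F -> E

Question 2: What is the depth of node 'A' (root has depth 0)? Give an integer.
Path from root to A: D -> H -> A
Depth = number of edges = 2

Answer: 2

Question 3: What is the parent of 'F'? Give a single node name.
Scan adjacency: F appears as child of G

Answer: G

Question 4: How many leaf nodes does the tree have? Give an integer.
Answer: 6

Derivation:
Leaves (nodes with no children): A, C, E, J, K, L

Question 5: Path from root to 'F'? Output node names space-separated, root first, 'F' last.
Answer: D G F

Derivation:
Walk down from root: D -> G -> F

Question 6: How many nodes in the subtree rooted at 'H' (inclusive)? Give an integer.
Answer: 2

Derivation:
Subtree rooted at H contains: A, H
Count = 2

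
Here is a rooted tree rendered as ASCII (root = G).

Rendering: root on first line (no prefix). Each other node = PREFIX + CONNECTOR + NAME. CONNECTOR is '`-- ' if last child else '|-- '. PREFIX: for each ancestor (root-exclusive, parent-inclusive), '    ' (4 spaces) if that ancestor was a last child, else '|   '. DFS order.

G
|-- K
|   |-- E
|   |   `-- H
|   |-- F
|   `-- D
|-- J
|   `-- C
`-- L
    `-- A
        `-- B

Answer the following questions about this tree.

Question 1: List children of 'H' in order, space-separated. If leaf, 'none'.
Answer: none

Derivation:
Node H's children (from adjacency): (leaf)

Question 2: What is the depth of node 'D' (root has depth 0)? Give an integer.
Path from root to D: G -> K -> D
Depth = number of edges = 2

Answer: 2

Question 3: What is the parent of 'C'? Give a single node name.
Scan adjacency: C appears as child of J

Answer: J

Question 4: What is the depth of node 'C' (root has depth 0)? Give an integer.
Path from root to C: G -> J -> C
Depth = number of edges = 2

Answer: 2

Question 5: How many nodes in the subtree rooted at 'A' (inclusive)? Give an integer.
Subtree rooted at A contains: A, B
Count = 2

Answer: 2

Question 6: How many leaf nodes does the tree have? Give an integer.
Leaves (nodes with no children): B, C, D, F, H

Answer: 5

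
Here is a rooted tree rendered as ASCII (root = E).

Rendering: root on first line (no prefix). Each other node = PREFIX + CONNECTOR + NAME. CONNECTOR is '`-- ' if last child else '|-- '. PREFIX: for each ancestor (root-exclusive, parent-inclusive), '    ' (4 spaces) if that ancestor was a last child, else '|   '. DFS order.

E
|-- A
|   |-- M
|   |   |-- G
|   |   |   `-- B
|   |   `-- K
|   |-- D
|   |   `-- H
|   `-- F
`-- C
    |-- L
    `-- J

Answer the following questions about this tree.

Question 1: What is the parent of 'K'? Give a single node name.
Answer: M

Derivation:
Scan adjacency: K appears as child of M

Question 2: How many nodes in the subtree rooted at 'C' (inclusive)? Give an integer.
Subtree rooted at C contains: C, J, L
Count = 3

Answer: 3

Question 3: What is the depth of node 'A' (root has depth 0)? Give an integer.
Path from root to A: E -> A
Depth = number of edges = 1

Answer: 1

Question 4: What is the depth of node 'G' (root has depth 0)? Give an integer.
Path from root to G: E -> A -> M -> G
Depth = number of edges = 3

Answer: 3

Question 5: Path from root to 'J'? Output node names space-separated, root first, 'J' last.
Answer: E C J

Derivation:
Walk down from root: E -> C -> J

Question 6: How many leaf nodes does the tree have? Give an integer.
Leaves (nodes with no children): B, F, H, J, K, L

Answer: 6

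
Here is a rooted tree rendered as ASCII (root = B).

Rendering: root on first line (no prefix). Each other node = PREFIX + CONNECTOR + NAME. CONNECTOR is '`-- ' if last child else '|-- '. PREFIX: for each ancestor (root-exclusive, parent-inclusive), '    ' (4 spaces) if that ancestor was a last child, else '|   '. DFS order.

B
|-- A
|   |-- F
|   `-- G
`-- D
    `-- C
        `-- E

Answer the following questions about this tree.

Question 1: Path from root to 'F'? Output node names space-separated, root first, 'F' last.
Answer: B A F

Derivation:
Walk down from root: B -> A -> F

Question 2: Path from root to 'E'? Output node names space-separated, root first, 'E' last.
Answer: B D C E

Derivation:
Walk down from root: B -> D -> C -> E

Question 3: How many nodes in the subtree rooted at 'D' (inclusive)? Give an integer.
Answer: 3

Derivation:
Subtree rooted at D contains: C, D, E
Count = 3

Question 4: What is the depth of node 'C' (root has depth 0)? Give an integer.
Path from root to C: B -> D -> C
Depth = number of edges = 2

Answer: 2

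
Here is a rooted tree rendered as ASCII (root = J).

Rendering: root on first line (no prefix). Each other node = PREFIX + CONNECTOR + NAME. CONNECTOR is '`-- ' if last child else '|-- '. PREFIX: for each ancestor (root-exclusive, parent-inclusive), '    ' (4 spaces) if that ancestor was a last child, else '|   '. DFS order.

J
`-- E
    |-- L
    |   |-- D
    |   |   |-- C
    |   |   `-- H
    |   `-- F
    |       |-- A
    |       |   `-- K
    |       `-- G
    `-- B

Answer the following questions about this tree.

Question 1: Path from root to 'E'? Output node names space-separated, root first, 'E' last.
Walk down from root: J -> E

Answer: J E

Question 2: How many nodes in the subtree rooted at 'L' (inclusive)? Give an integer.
Answer: 8

Derivation:
Subtree rooted at L contains: A, C, D, F, G, H, K, L
Count = 8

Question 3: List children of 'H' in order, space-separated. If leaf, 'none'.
Node H's children (from adjacency): (leaf)

Answer: none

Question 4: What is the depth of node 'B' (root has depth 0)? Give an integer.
Answer: 2

Derivation:
Path from root to B: J -> E -> B
Depth = number of edges = 2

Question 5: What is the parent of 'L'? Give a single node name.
Answer: E

Derivation:
Scan adjacency: L appears as child of E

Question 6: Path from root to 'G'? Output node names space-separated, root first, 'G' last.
Answer: J E L F G

Derivation:
Walk down from root: J -> E -> L -> F -> G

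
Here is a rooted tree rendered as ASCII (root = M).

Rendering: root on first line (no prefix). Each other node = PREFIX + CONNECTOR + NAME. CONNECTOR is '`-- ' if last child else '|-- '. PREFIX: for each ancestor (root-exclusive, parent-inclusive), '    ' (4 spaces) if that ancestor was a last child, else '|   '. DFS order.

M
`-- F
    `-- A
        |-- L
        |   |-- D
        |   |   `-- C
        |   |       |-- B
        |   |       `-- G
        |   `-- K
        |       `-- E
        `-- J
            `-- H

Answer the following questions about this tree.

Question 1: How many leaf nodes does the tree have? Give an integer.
Leaves (nodes with no children): B, E, G, H

Answer: 4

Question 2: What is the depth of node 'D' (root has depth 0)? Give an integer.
Answer: 4

Derivation:
Path from root to D: M -> F -> A -> L -> D
Depth = number of edges = 4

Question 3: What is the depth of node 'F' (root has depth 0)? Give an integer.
Path from root to F: M -> F
Depth = number of edges = 1

Answer: 1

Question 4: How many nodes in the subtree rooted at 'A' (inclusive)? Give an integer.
Answer: 10

Derivation:
Subtree rooted at A contains: A, B, C, D, E, G, H, J, K, L
Count = 10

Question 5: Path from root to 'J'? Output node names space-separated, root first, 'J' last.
Answer: M F A J

Derivation:
Walk down from root: M -> F -> A -> J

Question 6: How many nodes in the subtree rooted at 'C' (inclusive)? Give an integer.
Subtree rooted at C contains: B, C, G
Count = 3

Answer: 3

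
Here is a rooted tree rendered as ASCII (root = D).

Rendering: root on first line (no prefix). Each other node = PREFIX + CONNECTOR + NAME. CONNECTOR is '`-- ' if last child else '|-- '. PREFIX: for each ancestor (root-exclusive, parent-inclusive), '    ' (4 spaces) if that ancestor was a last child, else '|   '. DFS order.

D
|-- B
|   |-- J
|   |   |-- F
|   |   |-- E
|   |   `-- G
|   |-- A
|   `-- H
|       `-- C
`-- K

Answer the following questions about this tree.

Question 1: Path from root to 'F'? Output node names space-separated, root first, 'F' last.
Walk down from root: D -> B -> J -> F

Answer: D B J F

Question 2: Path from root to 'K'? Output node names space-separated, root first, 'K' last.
Walk down from root: D -> K

Answer: D K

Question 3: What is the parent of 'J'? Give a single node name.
Answer: B

Derivation:
Scan adjacency: J appears as child of B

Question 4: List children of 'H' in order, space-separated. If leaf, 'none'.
Answer: C

Derivation:
Node H's children (from adjacency): C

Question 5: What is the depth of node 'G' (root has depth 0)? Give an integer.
Path from root to G: D -> B -> J -> G
Depth = number of edges = 3

Answer: 3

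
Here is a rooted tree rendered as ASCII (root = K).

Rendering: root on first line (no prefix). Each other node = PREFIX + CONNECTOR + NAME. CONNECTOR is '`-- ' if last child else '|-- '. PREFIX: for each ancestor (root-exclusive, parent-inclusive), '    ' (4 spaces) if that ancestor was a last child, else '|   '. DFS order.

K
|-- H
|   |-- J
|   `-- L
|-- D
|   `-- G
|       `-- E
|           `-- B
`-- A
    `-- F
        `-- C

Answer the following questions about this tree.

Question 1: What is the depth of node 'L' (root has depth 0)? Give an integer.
Path from root to L: K -> H -> L
Depth = number of edges = 2

Answer: 2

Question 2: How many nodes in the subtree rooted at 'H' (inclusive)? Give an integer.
Subtree rooted at H contains: H, J, L
Count = 3

Answer: 3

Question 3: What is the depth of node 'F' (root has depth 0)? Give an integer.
Answer: 2

Derivation:
Path from root to F: K -> A -> F
Depth = number of edges = 2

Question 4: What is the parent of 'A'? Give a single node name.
Scan adjacency: A appears as child of K

Answer: K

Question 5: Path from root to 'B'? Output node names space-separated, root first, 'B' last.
Walk down from root: K -> D -> G -> E -> B

Answer: K D G E B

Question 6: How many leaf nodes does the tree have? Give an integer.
Leaves (nodes with no children): B, C, J, L

Answer: 4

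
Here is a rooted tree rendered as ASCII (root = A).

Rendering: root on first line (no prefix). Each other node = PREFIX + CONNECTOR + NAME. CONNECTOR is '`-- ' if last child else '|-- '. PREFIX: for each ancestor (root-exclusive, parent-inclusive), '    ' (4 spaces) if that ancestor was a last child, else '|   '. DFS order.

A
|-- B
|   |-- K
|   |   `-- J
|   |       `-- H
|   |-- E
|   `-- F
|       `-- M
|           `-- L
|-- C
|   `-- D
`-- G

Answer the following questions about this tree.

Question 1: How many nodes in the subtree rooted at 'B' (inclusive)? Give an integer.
Answer: 8

Derivation:
Subtree rooted at B contains: B, E, F, H, J, K, L, M
Count = 8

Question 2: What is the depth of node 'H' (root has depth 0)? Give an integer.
Answer: 4

Derivation:
Path from root to H: A -> B -> K -> J -> H
Depth = number of edges = 4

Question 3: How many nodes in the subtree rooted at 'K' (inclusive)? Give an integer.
Subtree rooted at K contains: H, J, K
Count = 3

Answer: 3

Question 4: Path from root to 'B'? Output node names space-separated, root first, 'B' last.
Walk down from root: A -> B

Answer: A B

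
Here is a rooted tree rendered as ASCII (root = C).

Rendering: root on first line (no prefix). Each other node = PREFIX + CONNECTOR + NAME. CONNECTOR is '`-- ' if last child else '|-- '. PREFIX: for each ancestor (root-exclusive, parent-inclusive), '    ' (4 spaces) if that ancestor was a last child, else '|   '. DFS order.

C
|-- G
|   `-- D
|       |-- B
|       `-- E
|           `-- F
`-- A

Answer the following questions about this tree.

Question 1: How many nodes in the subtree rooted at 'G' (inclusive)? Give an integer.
Answer: 5

Derivation:
Subtree rooted at G contains: B, D, E, F, G
Count = 5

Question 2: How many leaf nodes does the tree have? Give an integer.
Leaves (nodes with no children): A, B, F

Answer: 3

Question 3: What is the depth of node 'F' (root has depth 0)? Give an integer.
Answer: 4

Derivation:
Path from root to F: C -> G -> D -> E -> F
Depth = number of edges = 4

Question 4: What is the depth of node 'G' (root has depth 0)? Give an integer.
Path from root to G: C -> G
Depth = number of edges = 1

Answer: 1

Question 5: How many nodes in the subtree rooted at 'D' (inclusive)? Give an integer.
Answer: 4

Derivation:
Subtree rooted at D contains: B, D, E, F
Count = 4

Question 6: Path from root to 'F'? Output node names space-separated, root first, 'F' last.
Walk down from root: C -> G -> D -> E -> F

Answer: C G D E F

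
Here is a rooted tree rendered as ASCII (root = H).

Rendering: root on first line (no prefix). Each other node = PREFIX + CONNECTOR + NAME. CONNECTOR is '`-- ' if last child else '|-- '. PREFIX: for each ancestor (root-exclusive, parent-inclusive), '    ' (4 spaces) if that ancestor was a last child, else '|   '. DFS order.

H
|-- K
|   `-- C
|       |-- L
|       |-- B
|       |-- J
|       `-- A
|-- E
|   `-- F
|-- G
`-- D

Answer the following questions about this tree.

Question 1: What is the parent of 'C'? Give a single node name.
Scan adjacency: C appears as child of K

Answer: K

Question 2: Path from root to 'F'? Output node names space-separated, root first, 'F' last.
Answer: H E F

Derivation:
Walk down from root: H -> E -> F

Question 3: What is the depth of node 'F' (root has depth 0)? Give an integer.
Answer: 2

Derivation:
Path from root to F: H -> E -> F
Depth = number of edges = 2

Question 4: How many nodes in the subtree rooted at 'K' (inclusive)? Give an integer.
Subtree rooted at K contains: A, B, C, J, K, L
Count = 6

Answer: 6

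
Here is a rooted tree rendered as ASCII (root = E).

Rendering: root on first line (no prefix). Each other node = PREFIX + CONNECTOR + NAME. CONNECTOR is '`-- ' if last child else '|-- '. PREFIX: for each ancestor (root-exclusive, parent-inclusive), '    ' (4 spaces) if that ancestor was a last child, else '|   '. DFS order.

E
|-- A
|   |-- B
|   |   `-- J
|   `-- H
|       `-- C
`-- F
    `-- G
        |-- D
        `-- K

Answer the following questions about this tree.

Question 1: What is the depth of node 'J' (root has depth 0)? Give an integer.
Answer: 3

Derivation:
Path from root to J: E -> A -> B -> J
Depth = number of edges = 3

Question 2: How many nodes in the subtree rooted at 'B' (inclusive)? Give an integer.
Subtree rooted at B contains: B, J
Count = 2

Answer: 2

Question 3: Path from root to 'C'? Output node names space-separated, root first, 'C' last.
Walk down from root: E -> A -> H -> C

Answer: E A H C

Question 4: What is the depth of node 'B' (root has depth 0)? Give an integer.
Answer: 2

Derivation:
Path from root to B: E -> A -> B
Depth = number of edges = 2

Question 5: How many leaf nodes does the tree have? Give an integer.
Answer: 4

Derivation:
Leaves (nodes with no children): C, D, J, K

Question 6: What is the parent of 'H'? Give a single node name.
Scan adjacency: H appears as child of A

Answer: A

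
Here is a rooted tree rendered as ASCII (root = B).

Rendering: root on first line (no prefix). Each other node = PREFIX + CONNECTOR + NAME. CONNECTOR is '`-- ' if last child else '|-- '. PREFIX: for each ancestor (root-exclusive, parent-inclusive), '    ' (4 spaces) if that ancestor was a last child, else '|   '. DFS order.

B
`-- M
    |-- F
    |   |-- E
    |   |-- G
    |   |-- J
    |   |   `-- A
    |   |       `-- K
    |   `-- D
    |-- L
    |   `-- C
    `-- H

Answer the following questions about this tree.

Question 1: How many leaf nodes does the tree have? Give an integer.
Answer: 6

Derivation:
Leaves (nodes with no children): C, D, E, G, H, K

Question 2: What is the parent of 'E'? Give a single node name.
Scan adjacency: E appears as child of F

Answer: F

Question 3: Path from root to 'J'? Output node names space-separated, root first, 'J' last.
Walk down from root: B -> M -> F -> J

Answer: B M F J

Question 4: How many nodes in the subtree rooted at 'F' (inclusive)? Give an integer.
Answer: 7

Derivation:
Subtree rooted at F contains: A, D, E, F, G, J, K
Count = 7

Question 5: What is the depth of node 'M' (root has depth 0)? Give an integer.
Path from root to M: B -> M
Depth = number of edges = 1

Answer: 1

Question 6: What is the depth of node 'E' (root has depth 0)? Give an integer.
Path from root to E: B -> M -> F -> E
Depth = number of edges = 3

Answer: 3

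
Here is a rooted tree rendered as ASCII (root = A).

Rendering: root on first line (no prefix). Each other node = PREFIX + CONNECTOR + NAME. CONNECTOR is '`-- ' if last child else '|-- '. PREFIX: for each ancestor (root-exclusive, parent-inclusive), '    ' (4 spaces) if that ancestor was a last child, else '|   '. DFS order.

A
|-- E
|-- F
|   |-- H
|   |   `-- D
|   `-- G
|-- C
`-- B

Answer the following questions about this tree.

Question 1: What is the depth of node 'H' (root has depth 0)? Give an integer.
Answer: 2

Derivation:
Path from root to H: A -> F -> H
Depth = number of edges = 2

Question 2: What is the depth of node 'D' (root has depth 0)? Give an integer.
Path from root to D: A -> F -> H -> D
Depth = number of edges = 3

Answer: 3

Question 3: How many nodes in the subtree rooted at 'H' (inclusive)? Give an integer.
Answer: 2

Derivation:
Subtree rooted at H contains: D, H
Count = 2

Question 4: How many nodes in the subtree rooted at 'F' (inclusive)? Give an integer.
Answer: 4

Derivation:
Subtree rooted at F contains: D, F, G, H
Count = 4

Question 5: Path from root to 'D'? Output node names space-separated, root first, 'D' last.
Walk down from root: A -> F -> H -> D

Answer: A F H D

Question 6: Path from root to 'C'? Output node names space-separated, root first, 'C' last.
Walk down from root: A -> C

Answer: A C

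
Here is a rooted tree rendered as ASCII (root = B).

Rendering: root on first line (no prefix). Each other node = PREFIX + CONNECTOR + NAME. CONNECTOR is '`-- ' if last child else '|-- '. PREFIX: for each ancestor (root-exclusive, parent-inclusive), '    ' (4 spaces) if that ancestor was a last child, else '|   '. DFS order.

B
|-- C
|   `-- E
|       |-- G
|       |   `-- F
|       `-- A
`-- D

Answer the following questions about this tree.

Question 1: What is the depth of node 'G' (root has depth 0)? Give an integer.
Answer: 3

Derivation:
Path from root to G: B -> C -> E -> G
Depth = number of edges = 3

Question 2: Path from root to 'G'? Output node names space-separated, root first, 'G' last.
Answer: B C E G

Derivation:
Walk down from root: B -> C -> E -> G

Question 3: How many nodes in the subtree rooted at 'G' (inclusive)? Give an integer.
Answer: 2

Derivation:
Subtree rooted at G contains: F, G
Count = 2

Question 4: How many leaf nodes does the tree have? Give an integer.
Leaves (nodes with no children): A, D, F

Answer: 3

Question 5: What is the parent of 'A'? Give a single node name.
Scan adjacency: A appears as child of E

Answer: E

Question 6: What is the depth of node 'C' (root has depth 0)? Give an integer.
Answer: 1

Derivation:
Path from root to C: B -> C
Depth = number of edges = 1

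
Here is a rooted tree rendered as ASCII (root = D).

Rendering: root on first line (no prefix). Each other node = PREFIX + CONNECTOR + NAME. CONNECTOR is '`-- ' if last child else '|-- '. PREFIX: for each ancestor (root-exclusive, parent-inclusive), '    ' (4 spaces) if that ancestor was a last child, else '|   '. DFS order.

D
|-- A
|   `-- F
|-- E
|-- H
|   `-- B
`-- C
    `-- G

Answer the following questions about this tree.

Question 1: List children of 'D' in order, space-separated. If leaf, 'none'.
Node D's children (from adjacency): A, E, H, C

Answer: A E H C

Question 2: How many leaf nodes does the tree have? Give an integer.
Leaves (nodes with no children): B, E, F, G

Answer: 4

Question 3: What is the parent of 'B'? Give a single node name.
Answer: H

Derivation:
Scan adjacency: B appears as child of H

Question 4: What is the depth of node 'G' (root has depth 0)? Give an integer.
Path from root to G: D -> C -> G
Depth = number of edges = 2

Answer: 2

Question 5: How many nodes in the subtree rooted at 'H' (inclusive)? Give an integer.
Subtree rooted at H contains: B, H
Count = 2

Answer: 2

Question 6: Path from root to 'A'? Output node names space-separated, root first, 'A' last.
Walk down from root: D -> A

Answer: D A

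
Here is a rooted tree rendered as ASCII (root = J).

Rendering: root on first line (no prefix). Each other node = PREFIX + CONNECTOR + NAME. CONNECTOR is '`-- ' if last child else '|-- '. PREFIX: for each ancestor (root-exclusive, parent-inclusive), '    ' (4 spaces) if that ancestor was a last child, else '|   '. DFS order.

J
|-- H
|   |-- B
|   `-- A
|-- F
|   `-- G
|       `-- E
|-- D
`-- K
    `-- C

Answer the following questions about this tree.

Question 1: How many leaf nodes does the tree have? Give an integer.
Leaves (nodes with no children): A, B, C, D, E

Answer: 5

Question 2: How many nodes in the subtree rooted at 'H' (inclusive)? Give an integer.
Subtree rooted at H contains: A, B, H
Count = 3

Answer: 3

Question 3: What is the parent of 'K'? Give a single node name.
Scan adjacency: K appears as child of J

Answer: J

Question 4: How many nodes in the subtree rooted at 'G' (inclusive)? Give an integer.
Subtree rooted at G contains: E, G
Count = 2

Answer: 2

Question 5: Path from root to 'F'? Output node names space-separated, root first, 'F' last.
Answer: J F

Derivation:
Walk down from root: J -> F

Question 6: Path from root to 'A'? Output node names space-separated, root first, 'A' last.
Walk down from root: J -> H -> A

Answer: J H A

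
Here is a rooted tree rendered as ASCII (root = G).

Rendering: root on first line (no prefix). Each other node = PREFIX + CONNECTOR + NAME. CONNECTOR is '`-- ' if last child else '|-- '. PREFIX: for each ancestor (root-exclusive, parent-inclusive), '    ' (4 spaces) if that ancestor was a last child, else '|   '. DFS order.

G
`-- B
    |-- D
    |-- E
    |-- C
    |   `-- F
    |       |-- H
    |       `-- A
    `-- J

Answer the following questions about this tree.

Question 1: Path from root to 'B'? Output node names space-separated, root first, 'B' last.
Walk down from root: G -> B

Answer: G B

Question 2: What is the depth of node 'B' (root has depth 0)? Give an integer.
Path from root to B: G -> B
Depth = number of edges = 1

Answer: 1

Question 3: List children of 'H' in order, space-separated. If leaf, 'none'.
Node H's children (from adjacency): (leaf)

Answer: none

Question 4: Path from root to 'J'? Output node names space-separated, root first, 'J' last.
Walk down from root: G -> B -> J

Answer: G B J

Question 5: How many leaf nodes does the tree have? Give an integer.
Leaves (nodes with no children): A, D, E, H, J

Answer: 5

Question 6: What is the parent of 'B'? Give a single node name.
Answer: G

Derivation:
Scan adjacency: B appears as child of G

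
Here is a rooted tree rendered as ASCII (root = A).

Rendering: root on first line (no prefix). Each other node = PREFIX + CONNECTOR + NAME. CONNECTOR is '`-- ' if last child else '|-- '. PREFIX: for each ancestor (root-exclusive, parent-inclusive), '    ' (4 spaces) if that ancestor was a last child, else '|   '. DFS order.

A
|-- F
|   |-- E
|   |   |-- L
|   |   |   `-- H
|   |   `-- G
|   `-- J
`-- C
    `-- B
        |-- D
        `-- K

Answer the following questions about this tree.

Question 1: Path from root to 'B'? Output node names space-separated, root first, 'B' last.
Answer: A C B

Derivation:
Walk down from root: A -> C -> B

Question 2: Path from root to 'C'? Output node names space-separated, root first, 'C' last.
Walk down from root: A -> C

Answer: A C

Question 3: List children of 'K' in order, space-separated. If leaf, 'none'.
Answer: none

Derivation:
Node K's children (from adjacency): (leaf)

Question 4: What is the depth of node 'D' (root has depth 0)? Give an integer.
Answer: 3

Derivation:
Path from root to D: A -> C -> B -> D
Depth = number of edges = 3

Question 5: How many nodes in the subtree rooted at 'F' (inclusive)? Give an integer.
Answer: 6

Derivation:
Subtree rooted at F contains: E, F, G, H, J, L
Count = 6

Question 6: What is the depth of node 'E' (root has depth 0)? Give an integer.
Path from root to E: A -> F -> E
Depth = number of edges = 2

Answer: 2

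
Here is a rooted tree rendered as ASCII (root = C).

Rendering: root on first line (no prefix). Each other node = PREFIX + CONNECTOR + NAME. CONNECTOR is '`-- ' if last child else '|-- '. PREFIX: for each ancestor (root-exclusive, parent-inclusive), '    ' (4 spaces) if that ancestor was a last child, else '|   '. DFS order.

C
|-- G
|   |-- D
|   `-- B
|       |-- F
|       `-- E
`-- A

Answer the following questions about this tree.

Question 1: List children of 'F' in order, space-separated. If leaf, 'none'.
Node F's children (from adjacency): (leaf)

Answer: none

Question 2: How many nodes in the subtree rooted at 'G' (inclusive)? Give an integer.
Answer: 5

Derivation:
Subtree rooted at G contains: B, D, E, F, G
Count = 5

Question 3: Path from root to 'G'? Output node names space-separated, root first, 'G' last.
Answer: C G

Derivation:
Walk down from root: C -> G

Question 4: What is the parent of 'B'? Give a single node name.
Scan adjacency: B appears as child of G

Answer: G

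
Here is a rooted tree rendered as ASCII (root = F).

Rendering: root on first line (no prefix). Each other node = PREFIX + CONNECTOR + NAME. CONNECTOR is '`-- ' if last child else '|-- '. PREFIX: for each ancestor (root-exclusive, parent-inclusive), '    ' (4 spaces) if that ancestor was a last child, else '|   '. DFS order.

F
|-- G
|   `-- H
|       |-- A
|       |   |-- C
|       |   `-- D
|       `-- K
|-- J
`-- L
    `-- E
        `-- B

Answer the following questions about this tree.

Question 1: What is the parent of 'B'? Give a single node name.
Answer: E

Derivation:
Scan adjacency: B appears as child of E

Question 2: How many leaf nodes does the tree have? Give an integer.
Answer: 5

Derivation:
Leaves (nodes with no children): B, C, D, J, K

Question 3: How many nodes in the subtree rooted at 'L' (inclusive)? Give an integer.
Answer: 3

Derivation:
Subtree rooted at L contains: B, E, L
Count = 3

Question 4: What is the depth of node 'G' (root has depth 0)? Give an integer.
Answer: 1

Derivation:
Path from root to G: F -> G
Depth = number of edges = 1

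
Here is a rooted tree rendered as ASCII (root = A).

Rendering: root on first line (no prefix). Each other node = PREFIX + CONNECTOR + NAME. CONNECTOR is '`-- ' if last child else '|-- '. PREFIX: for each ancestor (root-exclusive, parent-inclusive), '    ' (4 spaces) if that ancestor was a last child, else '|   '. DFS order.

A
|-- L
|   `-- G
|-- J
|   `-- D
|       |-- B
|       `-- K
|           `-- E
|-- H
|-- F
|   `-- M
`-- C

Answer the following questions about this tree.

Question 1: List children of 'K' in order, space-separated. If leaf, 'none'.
Answer: E

Derivation:
Node K's children (from adjacency): E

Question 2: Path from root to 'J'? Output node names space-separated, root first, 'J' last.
Answer: A J

Derivation:
Walk down from root: A -> J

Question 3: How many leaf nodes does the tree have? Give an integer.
Answer: 6

Derivation:
Leaves (nodes with no children): B, C, E, G, H, M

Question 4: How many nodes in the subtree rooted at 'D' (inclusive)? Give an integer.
Subtree rooted at D contains: B, D, E, K
Count = 4

Answer: 4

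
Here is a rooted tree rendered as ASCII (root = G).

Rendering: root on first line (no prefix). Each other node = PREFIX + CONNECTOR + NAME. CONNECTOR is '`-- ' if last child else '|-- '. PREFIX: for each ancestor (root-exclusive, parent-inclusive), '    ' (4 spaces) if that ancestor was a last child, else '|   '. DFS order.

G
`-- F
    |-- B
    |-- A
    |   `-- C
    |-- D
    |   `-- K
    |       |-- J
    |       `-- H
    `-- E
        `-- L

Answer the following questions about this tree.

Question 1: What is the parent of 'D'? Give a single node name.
Answer: F

Derivation:
Scan adjacency: D appears as child of F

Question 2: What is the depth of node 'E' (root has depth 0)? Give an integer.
Answer: 2

Derivation:
Path from root to E: G -> F -> E
Depth = number of edges = 2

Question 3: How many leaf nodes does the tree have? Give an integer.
Answer: 5

Derivation:
Leaves (nodes with no children): B, C, H, J, L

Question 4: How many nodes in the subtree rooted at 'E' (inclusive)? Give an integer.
Subtree rooted at E contains: E, L
Count = 2

Answer: 2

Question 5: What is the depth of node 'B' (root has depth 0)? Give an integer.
Path from root to B: G -> F -> B
Depth = number of edges = 2

Answer: 2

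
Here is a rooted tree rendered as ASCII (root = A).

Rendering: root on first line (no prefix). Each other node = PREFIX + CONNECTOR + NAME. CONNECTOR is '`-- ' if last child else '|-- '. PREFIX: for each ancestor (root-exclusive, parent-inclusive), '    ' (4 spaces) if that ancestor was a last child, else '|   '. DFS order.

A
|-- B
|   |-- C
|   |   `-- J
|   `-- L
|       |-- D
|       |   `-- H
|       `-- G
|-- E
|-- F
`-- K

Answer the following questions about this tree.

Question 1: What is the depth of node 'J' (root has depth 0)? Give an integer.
Answer: 3

Derivation:
Path from root to J: A -> B -> C -> J
Depth = number of edges = 3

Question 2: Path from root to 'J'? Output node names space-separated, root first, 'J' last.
Answer: A B C J

Derivation:
Walk down from root: A -> B -> C -> J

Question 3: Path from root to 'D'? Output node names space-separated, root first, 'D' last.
Answer: A B L D

Derivation:
Walk down from root: A -> B -> L -> D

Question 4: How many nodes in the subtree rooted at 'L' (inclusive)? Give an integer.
Subtree rooted at L contains: D, G, H, L
Count = 4

Answer: 4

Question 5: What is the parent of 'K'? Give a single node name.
Answer: A

Derivation:
Scan adjacency: K appears as child of A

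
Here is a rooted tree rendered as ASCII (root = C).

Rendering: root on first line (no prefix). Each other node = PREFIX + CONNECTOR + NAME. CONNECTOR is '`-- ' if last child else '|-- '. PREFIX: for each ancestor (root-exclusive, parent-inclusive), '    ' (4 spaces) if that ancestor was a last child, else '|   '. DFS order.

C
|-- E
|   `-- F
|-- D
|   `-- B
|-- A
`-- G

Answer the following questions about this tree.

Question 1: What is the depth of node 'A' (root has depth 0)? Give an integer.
Path from root to A: C -> A
Depth = number of edges = 1

Answer: 1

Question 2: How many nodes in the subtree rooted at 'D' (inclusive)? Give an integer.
Answer: 2

Derivation:
Subtree rooted at D contains: B, D
Count = 2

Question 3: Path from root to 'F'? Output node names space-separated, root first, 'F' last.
Answer: C E F

Derivation:
Walk down from root: C -> E -> F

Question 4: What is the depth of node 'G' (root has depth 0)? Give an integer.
Path from root to G: C -> G
Depth = number of edges = 1

Answer: 1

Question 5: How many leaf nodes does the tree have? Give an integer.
Leaves (nodes with no children): A, B, F, G

Answer: 4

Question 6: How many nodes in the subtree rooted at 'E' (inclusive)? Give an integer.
Answer: 2

Derivation:
Subtree rooted at E contains: E, F
Count = 2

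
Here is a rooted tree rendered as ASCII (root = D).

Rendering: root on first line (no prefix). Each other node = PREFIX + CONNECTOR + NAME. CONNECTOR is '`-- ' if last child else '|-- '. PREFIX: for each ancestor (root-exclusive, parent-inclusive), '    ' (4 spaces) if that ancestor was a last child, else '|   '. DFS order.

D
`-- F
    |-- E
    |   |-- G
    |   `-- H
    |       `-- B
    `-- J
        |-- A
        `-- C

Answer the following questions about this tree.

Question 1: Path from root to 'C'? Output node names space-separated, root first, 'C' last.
Walk down from root: D -> F -> J -> C

Answer: D F J C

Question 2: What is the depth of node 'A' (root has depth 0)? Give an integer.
Answer: 3

Derivation:
Path from root to A: D -> F -> J -> A
Depth = number of edges = 3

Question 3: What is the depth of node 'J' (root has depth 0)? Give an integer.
Answer: 2

Derivation:
Path from root to J: D -> F -> J
Depth = number of edges = 2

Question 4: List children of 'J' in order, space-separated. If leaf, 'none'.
Node J's children (from adjacency): A, C

Answer: A C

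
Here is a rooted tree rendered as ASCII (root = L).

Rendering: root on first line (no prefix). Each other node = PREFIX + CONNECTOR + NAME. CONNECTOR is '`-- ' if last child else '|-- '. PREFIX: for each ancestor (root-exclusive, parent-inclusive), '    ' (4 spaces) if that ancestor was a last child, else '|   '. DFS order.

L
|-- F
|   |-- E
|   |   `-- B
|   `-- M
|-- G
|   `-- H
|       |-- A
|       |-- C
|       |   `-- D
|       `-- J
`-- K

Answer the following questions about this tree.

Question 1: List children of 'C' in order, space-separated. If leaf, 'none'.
Node C's children (from adjacency): D

Answer: D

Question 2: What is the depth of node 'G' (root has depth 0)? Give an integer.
Path from root to G: L -> G
Depth = number of edges = 1

Answer: 1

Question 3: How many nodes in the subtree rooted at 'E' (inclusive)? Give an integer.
Subtree rooted at E contains: B, E
Count = 2

Answer: 2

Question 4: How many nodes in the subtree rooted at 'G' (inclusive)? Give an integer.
Subtree rooted at G contains: A, C, D, G, H, J
Count = 6

Answer: 6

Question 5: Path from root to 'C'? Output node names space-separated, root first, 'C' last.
Walk down from root: L -> G -> H -> C

Answer: L G H C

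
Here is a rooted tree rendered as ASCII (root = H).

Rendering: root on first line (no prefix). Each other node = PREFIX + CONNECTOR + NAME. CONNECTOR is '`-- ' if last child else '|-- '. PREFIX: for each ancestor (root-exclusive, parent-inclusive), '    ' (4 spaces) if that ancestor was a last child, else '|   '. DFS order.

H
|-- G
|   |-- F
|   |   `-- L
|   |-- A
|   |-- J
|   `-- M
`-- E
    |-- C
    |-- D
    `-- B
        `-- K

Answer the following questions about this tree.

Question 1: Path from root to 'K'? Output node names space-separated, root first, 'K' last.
Walk down from root: H -> E -> B -> K

Answer: H E B K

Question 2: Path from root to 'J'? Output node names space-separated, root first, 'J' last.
Answer: H G J

Derivation:
Walk down from root: H -> G -> J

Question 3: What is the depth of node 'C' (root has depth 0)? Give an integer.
Path from root to C: H -> E -> C
Depth = number of edges = 2

Answer: 2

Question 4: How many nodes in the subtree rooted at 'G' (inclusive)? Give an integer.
Subtree rooted at G contains: A, F, G, J, L, M
Count = 6

Answer: 6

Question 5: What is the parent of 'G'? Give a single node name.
Scan adjacency: G appears as child of H

Answer: H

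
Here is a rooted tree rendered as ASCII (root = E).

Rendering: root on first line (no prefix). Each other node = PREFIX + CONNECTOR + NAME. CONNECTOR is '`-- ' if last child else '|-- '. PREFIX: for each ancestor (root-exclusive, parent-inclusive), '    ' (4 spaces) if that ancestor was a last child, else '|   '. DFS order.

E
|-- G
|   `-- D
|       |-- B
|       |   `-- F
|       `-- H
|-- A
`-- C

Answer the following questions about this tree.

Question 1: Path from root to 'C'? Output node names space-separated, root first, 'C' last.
Walk down from root: E -> C

Answer: E C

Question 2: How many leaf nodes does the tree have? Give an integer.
Answer: 4

Derivation:
Leaves (nodes with no children): A, C, F, H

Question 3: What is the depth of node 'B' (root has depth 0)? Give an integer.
Path from root to B: E -> G -> D -> B
Depth = number of edges = 3

Answer: 3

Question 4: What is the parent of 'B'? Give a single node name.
Answer: D

Derivation:
Scan adjacency: B appears as child of D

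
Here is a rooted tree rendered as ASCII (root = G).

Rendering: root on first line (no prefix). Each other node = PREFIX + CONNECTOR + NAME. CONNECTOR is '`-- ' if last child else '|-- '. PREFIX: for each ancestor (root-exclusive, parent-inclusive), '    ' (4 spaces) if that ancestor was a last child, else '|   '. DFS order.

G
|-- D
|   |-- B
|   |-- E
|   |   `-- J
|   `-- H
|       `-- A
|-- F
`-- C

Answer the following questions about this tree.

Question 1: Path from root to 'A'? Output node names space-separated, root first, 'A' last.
Walk down from root: G -> D -> H -> A

Answer: G D H A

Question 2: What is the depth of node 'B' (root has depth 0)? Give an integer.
Path from root to B: G -> D -> B
Depth = number of edges = 2

Answer: 2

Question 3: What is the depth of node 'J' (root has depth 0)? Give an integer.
Path from root to J: G -> D -> E -> J
Depth = number of edges = 3

Answer: 3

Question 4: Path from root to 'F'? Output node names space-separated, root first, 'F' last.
Walk down from root: G -> F

Answer: G F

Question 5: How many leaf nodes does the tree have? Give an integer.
Leaves (nodes with no children): A, B, C, F, J

Answer: 5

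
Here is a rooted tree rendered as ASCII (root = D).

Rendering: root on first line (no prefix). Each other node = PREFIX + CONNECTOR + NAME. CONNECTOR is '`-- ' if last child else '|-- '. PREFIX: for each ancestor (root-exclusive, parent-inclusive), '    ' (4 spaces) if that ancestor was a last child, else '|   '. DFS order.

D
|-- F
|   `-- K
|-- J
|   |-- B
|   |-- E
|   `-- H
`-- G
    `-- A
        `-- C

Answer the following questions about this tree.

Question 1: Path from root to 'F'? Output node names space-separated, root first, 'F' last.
Answer: D F

Derivation:
Walk down from root: D -> F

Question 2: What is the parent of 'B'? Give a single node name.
Answer: J

Derivation:
Scan adjacency: B appears as child of J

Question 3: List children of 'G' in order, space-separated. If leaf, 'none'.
Node G's children (from adjacency): A

Answer: A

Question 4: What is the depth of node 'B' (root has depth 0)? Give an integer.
Path from root to B: D -> J -> B
Depth = number of edges = 2

Answer: 2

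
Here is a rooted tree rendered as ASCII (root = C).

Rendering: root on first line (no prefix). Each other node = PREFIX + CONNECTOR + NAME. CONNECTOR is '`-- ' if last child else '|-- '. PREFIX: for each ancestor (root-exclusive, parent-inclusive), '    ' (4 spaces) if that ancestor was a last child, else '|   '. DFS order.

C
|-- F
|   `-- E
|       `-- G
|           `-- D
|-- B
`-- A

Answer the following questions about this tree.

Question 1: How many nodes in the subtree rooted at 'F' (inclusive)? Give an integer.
Subtree rooted at F contains: D, E, F, G
Count = 4

Answer: 4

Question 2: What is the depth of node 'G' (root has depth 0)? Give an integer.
Answer: 3

Derivation:
Path from root to G: C -> F -> E -> G
Depth = number of edges = 3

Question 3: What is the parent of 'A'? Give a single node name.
Answer: C

Derivation:
Scan adjacency: A appears as child of C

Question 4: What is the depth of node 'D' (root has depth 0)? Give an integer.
Path from root to D: C -> F -> E -> G -> D
Depth = number of edges = 4

Answer: 4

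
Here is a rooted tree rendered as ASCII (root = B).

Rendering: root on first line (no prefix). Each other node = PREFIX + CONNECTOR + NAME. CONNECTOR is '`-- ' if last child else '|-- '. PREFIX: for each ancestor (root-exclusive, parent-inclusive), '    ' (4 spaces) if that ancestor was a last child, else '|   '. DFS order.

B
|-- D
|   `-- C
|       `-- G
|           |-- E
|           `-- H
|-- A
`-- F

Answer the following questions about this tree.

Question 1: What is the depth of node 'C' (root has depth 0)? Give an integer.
Answer: 2

Derivation:
Path from root to C: B -> D -> C
Depth = number of edges = 2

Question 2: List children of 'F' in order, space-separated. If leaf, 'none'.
Node F's children (from adjacency): (leaf)

Answer: none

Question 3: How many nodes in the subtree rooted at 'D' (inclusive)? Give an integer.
Answer: 5

Derivation:
Subtree rooted at D contains: C, D, E, G, H
Count = 5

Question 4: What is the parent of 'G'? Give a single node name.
Answer: C

Derivation:
Scan adjacency: G appears as child of C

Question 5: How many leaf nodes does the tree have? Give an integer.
Leaves (nodes with no children): A, E, F, H

Answer: 4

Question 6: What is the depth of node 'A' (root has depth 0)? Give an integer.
Path from root to A: B -> A
Depth = number of edges = 1

Answer: 1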